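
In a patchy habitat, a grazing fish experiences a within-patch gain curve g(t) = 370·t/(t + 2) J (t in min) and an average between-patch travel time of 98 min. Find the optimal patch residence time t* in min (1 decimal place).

By the marginal value theorem, leave when the instantaneous gain rate g'(t) equals the habitat-wide average g(t)/(T + t).
g'(t) = 370·2/(t + 2)². Setting 370·2/(t+2)² = 370t/[(t+2)(98+t)] gives 2(98+t) = t(t+2), so t² = 2×98 = 196.
t* = √196 = 14 min.

14.0 min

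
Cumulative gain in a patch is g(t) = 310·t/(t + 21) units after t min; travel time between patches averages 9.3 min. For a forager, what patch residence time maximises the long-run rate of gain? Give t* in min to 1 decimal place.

14.0 min

Optimal t* satisfies g'(t*) = g(t*)/(T + t*).
g'(t) = 310·21/(t + 21)². Setting 310·21/(t+21)² = 310t/[(t+21)(9.3+t)] gives 21(9.3+t) = t(t+21), so t² = 21×9.3 = 195.3.
t* = √195.3 = 13.97 min.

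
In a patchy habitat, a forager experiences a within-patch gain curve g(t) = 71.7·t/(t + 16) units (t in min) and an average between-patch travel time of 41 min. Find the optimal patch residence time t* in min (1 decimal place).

Maximise g(t)/(T+t): set derivative to zero → g'(t)(T+t) = g(t).
g'(t) = 71.7·16/(t + 16)². Setting 71.7·16/(t+16)² = 71.7t/[(t+16)(41+t)] gives 16(41+t) = t(t+16), so t² = 16×41 = 656.
t* = √656 = 25.61 min.

25.6 min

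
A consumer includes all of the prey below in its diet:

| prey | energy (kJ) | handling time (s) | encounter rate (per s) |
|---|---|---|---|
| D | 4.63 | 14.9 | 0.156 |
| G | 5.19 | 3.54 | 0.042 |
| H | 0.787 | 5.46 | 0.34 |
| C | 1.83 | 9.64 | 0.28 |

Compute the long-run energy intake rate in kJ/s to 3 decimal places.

Energy encountered per unit search time: 0.156×4.63 + 0.042×5.19 + 0.34×0.787 + 0.28×1.83 = 1.72 kJ/s.
Handling time per unit search time: 0.156×14.9 + 0.042×3.54 + 0.34×5.46 + 0.28×9.64 = 7.029.
Rate = 1.72/(1 + 7.029) = 0.2143 kJ/s.

0.214 kJ/s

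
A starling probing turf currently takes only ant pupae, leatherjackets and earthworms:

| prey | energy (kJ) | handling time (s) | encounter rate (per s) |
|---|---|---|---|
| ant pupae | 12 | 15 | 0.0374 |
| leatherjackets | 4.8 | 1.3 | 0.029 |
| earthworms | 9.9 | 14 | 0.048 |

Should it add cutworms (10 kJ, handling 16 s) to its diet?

Yes

Current rate: (0.0374×12 + 0.029×4.8 + 0.048×9.9)/(1 + 0.0374×15 + 0.029×1.3 + 0.048×14) = 0.4682 kJ/s.
Profitability of cutworms: 10/16 = 0.625 kJ/s.
0.625 > 0.4682, so adding cutworms raises the average — include it.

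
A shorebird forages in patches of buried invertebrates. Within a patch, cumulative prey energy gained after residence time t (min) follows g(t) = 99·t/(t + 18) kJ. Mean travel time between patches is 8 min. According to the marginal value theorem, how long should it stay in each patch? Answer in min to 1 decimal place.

12.0 min

By the marginal value theorem, leave when the instantaneous gain rate g'(t) equals the habitat-wide average g(t)/(T + t).
g'(t) = 99·18/(t + 18)². Setting 99·18/(t+18)² = 99t/[(t+18)(8+t)] gives 18(8+t) = t(t+18), so t² = 18×8 = 144.
t* = √144 = 12 min.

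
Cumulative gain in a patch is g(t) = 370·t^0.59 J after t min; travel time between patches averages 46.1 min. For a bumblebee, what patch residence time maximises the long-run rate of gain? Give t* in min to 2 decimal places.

66.34 min

Maximise g(t)/(T+t): set derivative to zero → g'(t)(T+t) = g(t).
g'(t) = 0.59·370·t^-0.41. Setting 0.59·370·t^-0.41 = 370·t^0.59/(46.1+t) gives 0.59(46.1+t) = t, so 0.41·t = 0.59×46.1.
t* = 0.59×46.1/0.41 = 66.34 min.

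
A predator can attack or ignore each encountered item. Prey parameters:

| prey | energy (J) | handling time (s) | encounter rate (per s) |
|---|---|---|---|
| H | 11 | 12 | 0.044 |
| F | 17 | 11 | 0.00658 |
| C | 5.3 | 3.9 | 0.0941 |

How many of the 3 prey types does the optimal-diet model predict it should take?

3

E/h in descending order: F 1.55, C 1.36, H 0.917 J/s. The optimal diet is the largest prefix of this list for which every included type satisfies E_i/h_i > R on the types above it.
Rate on top 1: 0.1043. C: 1.36 > 0.1043 → include.
Rate on top 2: 0.4242. H: 0.917 > 0.4242 → include.
Optimal diet: F, C, H — 3 of 3 types.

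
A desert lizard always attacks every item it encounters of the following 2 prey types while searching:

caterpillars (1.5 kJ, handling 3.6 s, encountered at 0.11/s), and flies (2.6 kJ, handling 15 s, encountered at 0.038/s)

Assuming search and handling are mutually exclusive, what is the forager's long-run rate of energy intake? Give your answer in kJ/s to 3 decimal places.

0.134 kJ/s

R = (0.11×1.5 + 0.038×2.6) / (1 + 0.11×3.6 + 0.038×15) = 0.2638/1.966 = 0.1342 kJ/s.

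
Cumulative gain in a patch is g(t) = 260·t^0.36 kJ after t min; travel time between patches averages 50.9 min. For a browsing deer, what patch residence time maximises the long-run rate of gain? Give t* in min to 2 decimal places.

28.63 min

Optimal t* satisfies g'(t*) = g(t*)/(T + t*).
g'(t) = 0.36·260·t^-0.64. Setting 0.36·260·t^-0.64 = 260·t^0.36/(50.9+t) gives 0.36(50.9+t) = t, so 0.64·t = 0.36×50.9.
t* = 0.36×50.9/0.64 = 28.63 min.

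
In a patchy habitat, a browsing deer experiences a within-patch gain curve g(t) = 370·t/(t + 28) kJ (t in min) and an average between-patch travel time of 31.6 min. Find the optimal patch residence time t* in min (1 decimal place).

Optimal t* satisfies g'(t*) = g(t*)/(T + t*).
g'(t) = 370·28/(t + 28)². Setting 370·28/(t+28)² = 370t/[(t+28)(31.6+t)] gives 28(31.6+t) = t(t+28), so t² = 28×31.6 = 884.8.
t* = √884.8 = 29.75 min.

29.7 min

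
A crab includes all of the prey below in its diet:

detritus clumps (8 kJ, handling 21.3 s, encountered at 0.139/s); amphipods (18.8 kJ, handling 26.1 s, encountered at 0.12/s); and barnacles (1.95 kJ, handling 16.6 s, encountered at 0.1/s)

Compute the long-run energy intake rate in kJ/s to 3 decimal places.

0.407 kJ/s

Energy encountered per unit search time: 0.139×8 + 0.12×18.8 + 0.1×1.95 = 3.563 kJ/s.
Handling time per unit search time: 0.139×21.3 + 0.12×26.1 + 0.1×16.6 = 7.753.
Rate = 3.563/(1 + 7.753) = 0.4071 kJ/s.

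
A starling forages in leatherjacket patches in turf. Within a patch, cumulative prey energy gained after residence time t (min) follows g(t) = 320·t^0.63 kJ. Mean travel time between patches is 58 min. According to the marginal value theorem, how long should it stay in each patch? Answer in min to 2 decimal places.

98.76 min

Optimal t* satisfies g'(t*) = g(t*)/(T + t*).
g'(t) = 0.63·320·t^-0.37. Setting 0.63·320·t^-0.37 = 320·t^0.63/(58+t) gives 0.63(58+t) = t, so 0.37·t = 0.63×58.
t* = 0.63×58/0.37 = 98.76 min.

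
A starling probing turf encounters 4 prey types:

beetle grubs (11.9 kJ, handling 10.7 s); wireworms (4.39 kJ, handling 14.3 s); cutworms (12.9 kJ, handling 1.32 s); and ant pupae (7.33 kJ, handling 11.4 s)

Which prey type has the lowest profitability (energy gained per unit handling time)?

In descending order of E/h:
cutworms: 12.9/1.32 = 9.77 kJ/s
beetle grubs: 11.9/10.7 = 1.11 kJ/s
ant pupae: 7.33/11.4 = 0.643 kJ/s
wireworms: 4.39/14.3 = 0.307 kJ/s

wireworms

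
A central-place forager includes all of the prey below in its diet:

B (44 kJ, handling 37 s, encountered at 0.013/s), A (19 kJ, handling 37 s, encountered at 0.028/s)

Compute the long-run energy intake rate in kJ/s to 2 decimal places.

R = (0.013×44 + 0.028×19) / (1 + 0.013×37 + 0.028×37) = 1.104/2.517 = 0.4386 kJ/s.

0.44 kJ/s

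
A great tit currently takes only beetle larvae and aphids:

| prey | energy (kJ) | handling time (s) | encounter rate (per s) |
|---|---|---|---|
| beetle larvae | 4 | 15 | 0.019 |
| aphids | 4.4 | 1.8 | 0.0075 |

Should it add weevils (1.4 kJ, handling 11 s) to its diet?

Current rate: (0.019×4 + 0.0075×4.4)/(1 + 0.019×15 + 0.0075×1.8) = 0.08394 kJ/s.
weevils: E/h = 1.4/11 = 0.1273 kJ/s.
0.1273 > 0.08394, so adding weevils raises the average — include it.

Yes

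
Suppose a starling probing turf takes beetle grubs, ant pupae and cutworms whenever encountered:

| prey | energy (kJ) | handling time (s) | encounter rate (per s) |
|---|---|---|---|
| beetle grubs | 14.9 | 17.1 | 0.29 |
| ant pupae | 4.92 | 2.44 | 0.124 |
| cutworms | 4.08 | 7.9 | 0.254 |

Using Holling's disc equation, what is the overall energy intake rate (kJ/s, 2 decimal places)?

0.72 kJ/s

R = Σλ_iE_i / (1 + Σλ_ih_i)
Numerator: 0.29×14.9 + 0.124×4.92 + 0.254×4.08 = 5.967
Denominator: 1 + 0.29×17.1 + 0.124×2.44 + 0.254×7.9 = 8.268
R = 5.967/8.268 = 0.7217 kJ/s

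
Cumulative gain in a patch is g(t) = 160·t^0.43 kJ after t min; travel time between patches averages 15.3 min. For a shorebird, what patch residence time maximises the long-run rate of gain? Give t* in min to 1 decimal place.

11.5 min

By the marginal value theorem, leave when the instantaneous gain rate g'(t) equals the habitat-wide average g(t)/(T + t).
g'(t) = 0.43·160·t^-0.57. Setting 0.43·160·t^-0.57 = 160·t^0.43/(15.3+t) gives 0.43(15.3+t) = t, so 0.57·t = 0.43×15.3.
t* = 0.43×15.3/0.57 = 11.54 min.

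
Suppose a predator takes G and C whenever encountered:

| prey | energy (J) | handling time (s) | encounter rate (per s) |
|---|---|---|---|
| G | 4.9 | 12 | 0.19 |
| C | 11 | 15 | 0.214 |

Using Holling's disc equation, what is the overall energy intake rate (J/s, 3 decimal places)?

R = Σλ_iE_i / (1 + Σλ_ih_i)
Numerator: 0.19×4.9 + 0.214×11 = 3.285
Denominator: 1 + 0.19×12 + 0.214×15 = 6.49
R = 3.285/6.49 = 0.5062 J/s

0.506 J/s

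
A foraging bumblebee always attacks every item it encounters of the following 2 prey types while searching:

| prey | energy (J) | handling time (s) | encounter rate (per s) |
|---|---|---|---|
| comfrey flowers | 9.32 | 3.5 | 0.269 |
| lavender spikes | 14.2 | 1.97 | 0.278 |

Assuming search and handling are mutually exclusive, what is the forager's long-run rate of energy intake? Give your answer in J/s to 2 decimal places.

R = (0.269×9.32 + 0.278×14.2) / (1 + 0.269×3.5 + 0.278×1.97) = 6.455/2.489 = 2.593 J/s.

2.59 J/s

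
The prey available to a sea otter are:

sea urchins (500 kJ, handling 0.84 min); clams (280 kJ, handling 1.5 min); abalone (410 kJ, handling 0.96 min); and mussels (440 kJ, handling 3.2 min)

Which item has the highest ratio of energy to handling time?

Profitability E/h (kJ/min): sea urchins = 500/0.84 = 595, clams = 280/1.5 = 187, abalone = 410/0.96 = 427, mussels = 440/3.2 = 138.
Ranked: sea urchins > abalone > clams > mussels.

sea urchins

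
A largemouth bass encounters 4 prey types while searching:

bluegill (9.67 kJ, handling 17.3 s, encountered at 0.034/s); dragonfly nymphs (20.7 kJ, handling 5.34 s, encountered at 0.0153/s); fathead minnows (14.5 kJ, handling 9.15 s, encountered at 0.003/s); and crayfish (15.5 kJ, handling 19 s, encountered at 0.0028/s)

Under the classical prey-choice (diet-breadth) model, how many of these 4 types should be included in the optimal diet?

Rank by E/h (kJ/s): dragonfly nymphs 3.88, fathead minnows 1.58, crayfish 0.816, bluegill 0.559. Include each in turn until the next type's E/h falls below the running intake rate.
Rate on top 1: 0.2928. fathead minnows: 1.58 > 0.2928 → include.
Rate on top 2: 0.3248. crayfish: 0.816 > 0.3248 → include.
Rate on top 3: 0.3472. bluegill: 0.559 > 0.3472 → include.
Optimal diet: dragonfly nymphs, fathead minnows, crayfish, bluegill — 4 of 4 types.

4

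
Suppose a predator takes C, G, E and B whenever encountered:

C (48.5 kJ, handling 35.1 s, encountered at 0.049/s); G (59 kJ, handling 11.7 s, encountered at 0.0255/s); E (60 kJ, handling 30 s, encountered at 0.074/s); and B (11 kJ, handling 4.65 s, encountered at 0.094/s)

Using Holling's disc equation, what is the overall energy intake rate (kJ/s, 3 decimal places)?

Energy encountered per unit search time: 0.049×48.5 + 0.0255×59 + 0.074×60 + 0.094×11 = 9.355 kJ/s.
Handling time per unit search time: 0.049×35.1 + 0.0255×11.7 + 0.074×30 + 0.094×4.65 = 4.675.
Rate = 9.355/(1 + 4.675) = 1.648 kJ/s.

1.648 kJ/s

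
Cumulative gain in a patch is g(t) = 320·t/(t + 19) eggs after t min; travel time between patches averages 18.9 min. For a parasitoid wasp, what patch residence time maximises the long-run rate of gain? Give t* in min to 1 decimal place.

Optimal t* satisfies g'(t*) = g(t*)/(T + t*).
g'(t) = 320·19/(t + 19)². Setting 320·19/(t+19)² = 320t/[(t+19)(18.9+t)] gives 19(18.9+t) = t(t+19), so t² = 19×18.9 = 359.1.
t* = √359.1 = 18.95 min.

18.9 min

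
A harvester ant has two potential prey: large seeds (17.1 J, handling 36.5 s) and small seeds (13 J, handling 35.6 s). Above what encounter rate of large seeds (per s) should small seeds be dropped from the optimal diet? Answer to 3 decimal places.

0.097 per s

At the threshold, the rate on large seeds alone equals the profitability of small seeds: λ·17.1/(1 + λ·36.5) = 13/35.6 = 0.3652.
Rearranging, λ(17.1 − 0.3652×36.5) = 0.3652, so λ = 0.3652/3.771 = 0.09683 per s.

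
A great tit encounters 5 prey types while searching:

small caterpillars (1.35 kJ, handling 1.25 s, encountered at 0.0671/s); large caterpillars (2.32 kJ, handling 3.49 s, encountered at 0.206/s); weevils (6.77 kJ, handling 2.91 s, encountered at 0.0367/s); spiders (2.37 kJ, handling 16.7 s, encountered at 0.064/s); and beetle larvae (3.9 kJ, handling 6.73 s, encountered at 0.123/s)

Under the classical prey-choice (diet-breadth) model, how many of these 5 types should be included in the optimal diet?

4

E/h in descending order: weevils 2.33, small caterpillars 1.08, large caterpillars 0.665, beetle larvae 0.579, spiders 0.142 kJ/s. The optimal diet is the largest prefix of this list for which every included type satisfies E_i/h_i > R on the types above it.
Rate on top 1: 0.2245. small caterpillars: 1.08 > 0.2245 → include.
Rate on top 2: 0.2848. large caterpillars: 0.665 > 0.2848 → include.
Rate on top 3: 0.4278. beetle larvae: 0.579 > 0.4278 → include.
Rate on top 4: 0.4737. spiders: 0.142 < 0.4737 → exclude; stop.
Optimal diet: weevils, small caterpillars, large caterpillars, beetle larvae — 4 of 5 types.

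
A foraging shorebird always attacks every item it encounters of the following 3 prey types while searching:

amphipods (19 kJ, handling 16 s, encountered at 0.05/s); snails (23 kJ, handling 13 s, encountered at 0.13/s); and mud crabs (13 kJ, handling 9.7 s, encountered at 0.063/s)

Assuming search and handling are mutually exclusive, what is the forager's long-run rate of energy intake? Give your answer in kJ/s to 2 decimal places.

R = (0.05×19 + 0.13×23 + 0.063×13) / (1 + 0.05×16 + 0.13×13 + 0.063×9.7) = 4.759/4.101 = 1.16 kJ/s.

1.16 kJ/s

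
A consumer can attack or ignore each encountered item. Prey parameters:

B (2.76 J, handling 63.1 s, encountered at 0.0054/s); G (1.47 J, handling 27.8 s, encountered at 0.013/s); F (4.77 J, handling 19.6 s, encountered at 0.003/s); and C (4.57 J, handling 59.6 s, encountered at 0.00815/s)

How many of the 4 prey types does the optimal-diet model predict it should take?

4

Rank by E/h (J/s): F 0.243, C 0.0767, G 0.0529, B 0.0437. Include each in turn until the next type's E/h falls below the running intake rate.
Rate on top 1: 0.01352. C: 0.0767 > 0.01352 → include.
Rate on top 2: 0.03338. G: 0.0529 > 0.03338 → include.
Rate on top 3: 0.03708. B: 0.0437 > 0.03708 → include.
Optimal diet: F, C, G, B — 4 of 4 types.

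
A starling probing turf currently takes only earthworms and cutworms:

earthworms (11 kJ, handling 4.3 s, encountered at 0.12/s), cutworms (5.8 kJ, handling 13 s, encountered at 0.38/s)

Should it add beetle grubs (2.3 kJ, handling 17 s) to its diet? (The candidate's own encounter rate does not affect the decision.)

Intake rate on the current diet: R = (0.12×11 + 0.38×5.8) / (1 + 0.12×4.3 + 0.38×13) = 3.524/6.456 = 0.5458 kJ/s.
Profitability of beetle grubs: 2.3/17 = 0.1353 kJ/s.
Since 0.1353 < R, time spent handling beetle grubs is better spent searching.

No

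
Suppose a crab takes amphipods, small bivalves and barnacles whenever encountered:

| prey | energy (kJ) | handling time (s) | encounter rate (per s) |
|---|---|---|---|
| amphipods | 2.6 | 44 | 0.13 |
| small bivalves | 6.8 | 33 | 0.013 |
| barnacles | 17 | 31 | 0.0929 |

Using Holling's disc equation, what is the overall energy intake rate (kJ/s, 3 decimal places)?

R = (0.13×2.6 + 0.013×6.8 + 0.0929×17) / (1 + 0.13×44 + 0.013×33 + 0.0929×31) = 2.006/10.03 = 0.2 kJ/s.

0.200 kJ/s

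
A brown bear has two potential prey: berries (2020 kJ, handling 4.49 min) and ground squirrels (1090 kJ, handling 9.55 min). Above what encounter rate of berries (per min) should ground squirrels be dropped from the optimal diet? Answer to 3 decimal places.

0.076 per min

Drop ground squirrels once their profitability E₂/h₂ falls below the rate achievable on berries alone: E₂/h₂ = λE₁/(1 + λh₁).
Solve for λ: λE₁h₂ = E₂(1 + λh₁) → λ(E₁h₂ − E₂h₁) = E₂ → λ = E₂/(E₁h₂ − E₂h₁).
λ = 1090/(2020×9.55 − 1090×4.49) = 1090/1.44e+04 = 0.07571 per min.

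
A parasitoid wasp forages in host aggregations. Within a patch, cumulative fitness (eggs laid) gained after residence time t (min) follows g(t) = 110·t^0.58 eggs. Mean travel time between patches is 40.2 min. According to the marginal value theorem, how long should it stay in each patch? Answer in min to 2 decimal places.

Optimal t* satisfies g'(t*) = g(t*)/(T + t*).
g'(t) = 0.58·110·t^-0.42. Setting 0.58·110·t^-0.42 = 110·t^0.58/(40.2+t) gives 0.58(40.2+t) = t, so 0.42·t = 0.58×40.2.
t* = 0.58×40.2/0.42 = 55.51 min.

55.51 min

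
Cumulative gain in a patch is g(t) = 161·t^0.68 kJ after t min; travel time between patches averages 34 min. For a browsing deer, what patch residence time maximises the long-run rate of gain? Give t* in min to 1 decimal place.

72.3 min

Optimal t* satisfies g'(t*) = g(t*)/(T + t*).
g'(t) = 0.68·161·t^-0.32. Setting 0.68·161·t^-0.32 = 161·t^0.68/(34+t) gives 0.68(34+t) = t, so 0.32·t = 0.68×34.
t* = 0.68×34/0.32 = 72.25 min.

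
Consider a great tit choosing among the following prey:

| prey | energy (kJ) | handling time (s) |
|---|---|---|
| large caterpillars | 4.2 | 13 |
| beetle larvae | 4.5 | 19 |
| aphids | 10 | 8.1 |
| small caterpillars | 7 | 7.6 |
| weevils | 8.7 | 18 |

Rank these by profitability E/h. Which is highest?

Profitability E/h (kJ/s): large caterpillars = 4.2/13 = 0.323, beetle larvae = 4.5/19 = 0.237, aphids = 10/8.1 = 1.23, small caterpillars = 7/7.6 = 0.921, weevils = 8.7/18 = 0.483.
Ranked: aphids > small caterpillars > weevils > large caterpillars > beetle larvae.

aphids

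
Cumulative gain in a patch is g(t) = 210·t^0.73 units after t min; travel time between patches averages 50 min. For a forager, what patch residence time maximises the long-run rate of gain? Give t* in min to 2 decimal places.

By the marginal value theorem, leave when the instantaneous gain rate g'(t) equals the habitat-wide average g(t)/(T + t).
g'(t) = 0.73·210·t^-0.27. Setting 0.73·210·t^-0.27 = 210·t^0.73/(50+t) gives 0.73(50+t) = t, so 0.27·t = 0.73×50.
t* = 0.73×50/0.27 = 135.2 min.

135.19 min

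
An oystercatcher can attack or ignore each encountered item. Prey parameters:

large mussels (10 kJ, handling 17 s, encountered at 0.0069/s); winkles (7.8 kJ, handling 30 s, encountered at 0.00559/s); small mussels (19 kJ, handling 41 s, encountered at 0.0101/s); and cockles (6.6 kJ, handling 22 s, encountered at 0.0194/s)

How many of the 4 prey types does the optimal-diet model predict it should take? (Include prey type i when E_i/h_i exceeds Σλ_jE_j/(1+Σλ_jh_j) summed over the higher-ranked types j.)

4

Profitabilities (E/h, kJ/s): large mussels 0.588, small mussels 0.463, cockles 0.3, winkles 0.26. Add prey in this order while the next type's profitability exceeds the intake rate on those already taken.
Rate on top 1: 0.06176. small mussels: 0.463 > 0.06176 → include.
Rate on top 2: 0.1704. cockles: 0.3 > 0.1704 → include.
Rate on top 3: 0.1986. winkles: 0.26 > 0.1986 → include.
Optimal diet: large mussels, small mussels, cockles, winkles — 4 of 4 types.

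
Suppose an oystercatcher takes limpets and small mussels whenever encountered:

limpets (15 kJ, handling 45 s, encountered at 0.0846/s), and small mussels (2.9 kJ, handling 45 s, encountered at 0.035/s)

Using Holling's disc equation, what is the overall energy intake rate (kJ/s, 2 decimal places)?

0.21 kJ/s

Energy encountered per unit search time: 0.0846×15 + 0.035×2.9 = 1.37 kJ/s.
Handling time per unit search time: 0.0846×45 + 0.035×45 = 5.382.
Rate = 1.37/(1 + 5.382) = 0.2147 kJ/s.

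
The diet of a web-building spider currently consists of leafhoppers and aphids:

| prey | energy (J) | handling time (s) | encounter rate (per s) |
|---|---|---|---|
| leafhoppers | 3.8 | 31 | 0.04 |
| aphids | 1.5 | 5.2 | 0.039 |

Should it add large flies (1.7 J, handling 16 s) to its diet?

Intake rate on the current diet: R = (0.04×3.8 + 0.039×1.5) / (1 + 0.04×31 + 0.039×5.2) = 0.2105/2.443 = 0.08617 J/s.
large flies: E/h = 1.7/16 = 0.1062 J/s.
0.1062 > 0.08617, so adding large flies raises the average — include it.

Yes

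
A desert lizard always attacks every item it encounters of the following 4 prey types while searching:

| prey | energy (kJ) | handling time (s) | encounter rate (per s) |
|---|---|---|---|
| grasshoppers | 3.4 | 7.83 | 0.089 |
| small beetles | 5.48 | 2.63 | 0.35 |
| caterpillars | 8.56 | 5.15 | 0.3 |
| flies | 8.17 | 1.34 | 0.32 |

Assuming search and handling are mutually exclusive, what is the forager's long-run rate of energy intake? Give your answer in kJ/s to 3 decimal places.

Energy encountered per unit search time: 0.089×3.4 + 0.35×5.48 + 0.3×8.56 + 0.32×8.17 = 7.403 kJ/s.
Handling time per unit search time: 0.089×7.83 + 0.35×2.63 + 0.3×5.15 + 0.32×1.34 = 3.591.
Rate = 7.403/(1 + 3.591) = 1.612 kJ/s.

1.612 kJ/s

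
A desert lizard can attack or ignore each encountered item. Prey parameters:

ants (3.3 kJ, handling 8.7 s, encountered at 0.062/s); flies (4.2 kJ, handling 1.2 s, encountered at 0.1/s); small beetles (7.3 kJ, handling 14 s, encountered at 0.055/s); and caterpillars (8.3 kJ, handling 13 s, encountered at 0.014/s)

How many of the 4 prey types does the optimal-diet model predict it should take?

Rank by E/h (kJ/s): flies 3.5, caterpillars 0.638, small beetles 0.521, ants 0.379. Include each in turn until the next type's E/h falls below the running intake rate.
Rate on top 1: 0.375. caterpillars: 0.638 > 0.375 → include.
Rate on top 2: 0.4118. small beetles: 0.521 > 0.4118 → include.
Rate on top 3: 0.4526. ants: 0.379 < 0.4526 → exclude; stop.
Optimal diet: flies, caterpillars, small beetles — 3 of 4 types.

3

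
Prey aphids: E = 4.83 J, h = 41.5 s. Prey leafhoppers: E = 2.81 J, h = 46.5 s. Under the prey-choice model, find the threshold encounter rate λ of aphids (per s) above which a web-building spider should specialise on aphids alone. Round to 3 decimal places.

0.026 per s

The zero-one rule: include leafhoppers iff E₂/h₂ > λE₁/(1+λh₁). Equality gives the switch point.
λE₁h₂ = E₂ + λE₂h₁ ⇒ λ = E₂/(E₁h₂ − E₂h₁) = 2.81/(224.6 − 116.6) = 0.02602 per s.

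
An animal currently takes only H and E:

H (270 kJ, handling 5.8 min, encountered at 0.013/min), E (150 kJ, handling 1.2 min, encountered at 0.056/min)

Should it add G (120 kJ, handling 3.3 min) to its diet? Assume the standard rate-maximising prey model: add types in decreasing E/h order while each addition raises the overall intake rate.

Yes

Intake rate on the current diet: R = (0.013×270 + 0.056×150) / (1 + 0.013×5.8 + 0.056×1.2) = 11.91/1.143 = 10.42 kJ/min.
Profitability of G: 120/3.3 = 36.36 kJ/min.
36.36 > 10.42, so adding G raises the average — include it.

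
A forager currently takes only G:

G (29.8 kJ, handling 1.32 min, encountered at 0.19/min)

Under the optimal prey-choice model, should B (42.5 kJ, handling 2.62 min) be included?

Yes

Current rate: (0.19×29.8)/(1 + 0.19×1.32) = 4.527 kJ/min.
B: E/h = 42.5/2.62 = 16.22 kJ/min.
Since 16.22 > R, including B increases the long-run rate.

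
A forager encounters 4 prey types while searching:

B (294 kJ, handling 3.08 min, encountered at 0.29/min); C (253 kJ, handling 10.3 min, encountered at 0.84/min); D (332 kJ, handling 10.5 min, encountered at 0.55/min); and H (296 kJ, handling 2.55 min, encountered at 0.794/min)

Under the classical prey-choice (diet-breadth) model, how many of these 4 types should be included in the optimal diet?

E/h in descending order: H 116, B 95.5, D 31.6, C 24.6 kJ/min. The optimal diet is the largest prefix of this list for which every included type satisfies E_i/h_i > R on the types above it.
Rate on top 1: 77.7. B: 95.5 > 77.7 → include.
Rate on top 2: 81.75. D: 31.6 < 81.75 → exclude; stop.
Optimal diet: H, B — 2 of 4 types.

2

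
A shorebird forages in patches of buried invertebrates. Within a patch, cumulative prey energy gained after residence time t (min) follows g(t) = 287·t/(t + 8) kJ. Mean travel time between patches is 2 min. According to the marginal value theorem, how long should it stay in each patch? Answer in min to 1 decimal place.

4.0 min

By the marginal value theorem, leave when the instantaneous gain rate g'(t) equals the habitat-wide average g(t)/(T + t).
g'(t) = 287·8/(t + 8)². Setting 287·8/(t+8)² = 287t/[(t+8)(2+t)] gives 8(2+t) = t(t+8), so t² = 8×2 = 16.
t* = √16 = 4 min.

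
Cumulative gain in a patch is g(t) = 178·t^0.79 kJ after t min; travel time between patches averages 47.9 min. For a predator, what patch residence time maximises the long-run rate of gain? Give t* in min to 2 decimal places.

180.20 min

Optimal t* satisfies g'(t*) = g(t*)/(T + t*).
g'(t) = 0.79·178·t^-0.21. Setting 0.79·178·t^-0.21 = 178·t^0.79/(47.9+t) gives 0.79(47.9+t) = t, so 0.21·t = 0.79×47.9.
t* = 0.79×47.9/0.21 = 180.2 min.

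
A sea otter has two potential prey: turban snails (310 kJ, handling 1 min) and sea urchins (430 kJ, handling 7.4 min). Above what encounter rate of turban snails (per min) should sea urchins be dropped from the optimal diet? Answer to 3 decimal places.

The zero-one rule: include sea urchins iff E₂/h₂ > λE₁/(1+λh₁). Equality gives the switch point.
λE₁h₂ = E₂ + λE₂h₁ ⇒ λ = E₂/(E₁h₂ − E₂h₁) = 430/(2294 − 430) = 0.2307 per min.

0.231 per min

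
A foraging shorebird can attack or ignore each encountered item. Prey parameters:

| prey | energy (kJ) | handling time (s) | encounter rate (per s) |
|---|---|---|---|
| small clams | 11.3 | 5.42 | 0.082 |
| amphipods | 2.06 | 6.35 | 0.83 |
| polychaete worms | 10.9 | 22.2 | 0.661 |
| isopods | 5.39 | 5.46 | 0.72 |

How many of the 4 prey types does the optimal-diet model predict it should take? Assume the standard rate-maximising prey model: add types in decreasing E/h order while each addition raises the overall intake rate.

E/h in descending order: small clams 2.08, isopods 0.987, polychaete worms 0.491, amphipods 0.324 kJ/s. The optimal diet is the largest prefix of this list for which every included type satisfies E_i/h_i > R on the types above it.
Rate on top 1: 0.6415. isopods: 0.987 > 0.6415 → include.
Rate on top 2: 0.8943. polychaete worms: 0.491 < 0.8943 → exclude; stop.
Optimal diet: small clams, isopods — 2 of 4 types.

2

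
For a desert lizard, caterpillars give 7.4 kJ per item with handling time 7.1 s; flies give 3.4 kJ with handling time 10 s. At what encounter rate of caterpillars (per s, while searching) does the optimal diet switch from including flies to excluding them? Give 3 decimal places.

The zero-one rule: include flies iff E₂/h₂ > λE₁/(1+λh₁). Equality gives the switch point.
λE₁h₂ = E₂ + λE₂h₁ ⇒ λ = E₂/(E₁h₂ − E₂h₁) = 3.4/(74 − 24.14) = 0.06819 per s.

0.068 per s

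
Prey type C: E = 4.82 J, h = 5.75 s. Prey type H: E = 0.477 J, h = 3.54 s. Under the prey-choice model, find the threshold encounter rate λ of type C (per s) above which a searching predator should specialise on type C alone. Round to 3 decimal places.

At the threshold, the rate on type C alone equals the profitability of type H: λ·4.82/(1 + λ·5.75) = 0.477/3.54 = 0.1347.
Rearranging, λ(4.82 − 0.1347×5.75) = 0.1347, so λ = 0.1347/4.045 = 0.03331 per s.

0.033 per s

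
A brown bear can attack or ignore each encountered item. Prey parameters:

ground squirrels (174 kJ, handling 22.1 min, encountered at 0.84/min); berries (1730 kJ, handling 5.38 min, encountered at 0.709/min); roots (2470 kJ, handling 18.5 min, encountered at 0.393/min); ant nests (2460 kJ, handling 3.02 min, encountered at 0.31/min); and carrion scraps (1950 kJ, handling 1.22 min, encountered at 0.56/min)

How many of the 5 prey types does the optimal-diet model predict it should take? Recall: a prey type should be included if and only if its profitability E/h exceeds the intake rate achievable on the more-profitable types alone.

Profitabilities (E/h, kJ/min): carrion scraps 1.6e+03, ant nests 815, berries 322, roots 134, ground squirrels 7.87. Add prey in this order while the next type's profitability exceeds the intake rate on those already taken.
Rate on top 1: 648.8. ant nests: 815 > 648.8 → include.
Rate on top 2: 708. berries: 322 < 708 → exclude; stop.
Optimal diet: carrion scraps, ant nests — 2 of 5 types.

2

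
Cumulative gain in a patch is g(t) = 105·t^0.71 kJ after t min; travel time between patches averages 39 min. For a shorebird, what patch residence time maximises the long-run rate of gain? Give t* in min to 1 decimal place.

95.5 min

Maximise g(t)/(T+t): set derivative to zero → g'(t)(T+t) = g(t).
g'(t) = 0.71·105·t^-0.29. Setting 0.71·105·t^-0.29 = 105·t^0.71/(39+t) gives 0.71(39+t) = t, so 0.29·t = 0.71×39.
t* = 0.71×39/0.29 = 95.48 min.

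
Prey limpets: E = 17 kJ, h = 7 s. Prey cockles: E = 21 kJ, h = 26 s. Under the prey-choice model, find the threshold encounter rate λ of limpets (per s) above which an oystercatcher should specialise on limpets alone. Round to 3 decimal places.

Drop cockles once their profitability E₂/h₂ falls below the rate achievable on limpets alone: E₂/h₂ = λE₁/(1 + λh₁).
Solve for λ: λE₁h₂ = E₂(1 + λh₁) → λ(E₁h₂ − E₂h₁) = E₂ → λ = E₂/(E₁h₂ − E₂h₁).
λ = 21/(17×26 − 21×7) = 21/295 = 0.07119 per s.

0.071 per s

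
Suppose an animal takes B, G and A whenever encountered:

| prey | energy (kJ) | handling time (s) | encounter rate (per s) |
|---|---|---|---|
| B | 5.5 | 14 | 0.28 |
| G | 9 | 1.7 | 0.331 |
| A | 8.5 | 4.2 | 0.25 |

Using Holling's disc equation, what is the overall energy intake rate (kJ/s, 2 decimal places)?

1.02 kJ/s

R = Σλ_iE_i / (1 + Σλ_ih_i)
Numerator: 0.28×5.5 + 0.331×9 + 0.25×8.5 = 6.644
Denominator: 1 + 0.28×14 + 0.331×1.7 + 0.25×4.2 = 6.533
R = 6.644/6.533 = 1.017 kJ/s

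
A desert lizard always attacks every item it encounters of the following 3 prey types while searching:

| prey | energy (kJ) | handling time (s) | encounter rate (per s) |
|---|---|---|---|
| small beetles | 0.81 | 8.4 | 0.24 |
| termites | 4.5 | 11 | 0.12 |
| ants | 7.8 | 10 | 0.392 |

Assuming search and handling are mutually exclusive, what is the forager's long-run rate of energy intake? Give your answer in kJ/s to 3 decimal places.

R = (0.24×0.81 + 0.12×4.5 + 0.392×7.8) / (1 + 0.24×8.4 + 0.12×11 + 0.392×10) = 3.792/8.256 = 0.4593 kJ/s.

0.459 kJ/s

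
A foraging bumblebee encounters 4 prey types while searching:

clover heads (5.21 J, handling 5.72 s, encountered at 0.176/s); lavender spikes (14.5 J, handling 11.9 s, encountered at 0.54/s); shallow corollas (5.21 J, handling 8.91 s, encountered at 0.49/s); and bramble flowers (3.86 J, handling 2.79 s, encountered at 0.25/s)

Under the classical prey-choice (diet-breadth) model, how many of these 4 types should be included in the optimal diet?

E/h in descending order: bramble flowers 1.38, lavender spikes 1.22, clover heads 0.911, shallow corollas 0.585 J/s. The optimal diet is the largest prefix of this list for which every included type satisfies E_i/h_i > R on the types above it.
Rate on top 1: 0.5685. lavender spikes: 1.22 > 0.5685 → include.
Rate on top 2: 1.083. clover heads: 0.911 < 1.083 → exclude; stop.
Optimal diet: bramble flowers, lavender spikes — 2 of 4 types.

2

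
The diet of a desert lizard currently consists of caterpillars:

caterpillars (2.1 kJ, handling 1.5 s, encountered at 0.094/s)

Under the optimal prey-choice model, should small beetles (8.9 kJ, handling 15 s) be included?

Current rate: (0.094×2.1)/(1 + 0.094×1.5) = 0.173 kJ/s.
small beetles: E/h = 8.9/15 = 0.5933 kJ/s.
0.5933 > 0.173, so adding small beetles raises the average — include it.

Yes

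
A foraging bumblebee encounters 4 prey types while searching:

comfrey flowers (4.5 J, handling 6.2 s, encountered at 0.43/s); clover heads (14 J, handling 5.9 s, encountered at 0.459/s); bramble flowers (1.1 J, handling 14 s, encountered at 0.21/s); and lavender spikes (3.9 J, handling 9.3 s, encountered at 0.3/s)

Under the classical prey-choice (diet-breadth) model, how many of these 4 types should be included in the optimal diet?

Profitabilities (E/h, J/s): clover heads 2.37, comfrey flowers 0.726, lavender spikes 0.419, bramble flowers 0.0786. Add prey in this order while the next type's profitability exceeds the intake rate on those already taken.
Rate on top 1: 1.733. comfrey flowers: 0.726 < 1.733 → exclude; stop.
Optimal diet: clover heads — 1 of 4 types.

1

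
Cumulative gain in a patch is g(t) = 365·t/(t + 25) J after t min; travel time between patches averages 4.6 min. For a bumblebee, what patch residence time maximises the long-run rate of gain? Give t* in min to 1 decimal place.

10.7 min

By the marginal value theorem, leave when the instantaneous gain rate g'(t) equals the habitat-wide average g(t)/(T + t).
g'(t) = 365·25/(t + 25)². Setting 365·25/(t+25)² = 365t/[(t+25)(4.6+t)] gives 25(4.6+t) = t(t+25), so t² = 25×4.6 = 115.
t* = √115 = 10.72 min.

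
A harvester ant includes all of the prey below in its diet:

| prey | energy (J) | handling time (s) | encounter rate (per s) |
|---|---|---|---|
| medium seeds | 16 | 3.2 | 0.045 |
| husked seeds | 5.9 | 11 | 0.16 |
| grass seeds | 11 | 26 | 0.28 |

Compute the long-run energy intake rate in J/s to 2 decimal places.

0.47 J/s

Energy encountered per unit search time: 0.045×16 + 0.16×5.9 + 0.28×11 = 4.744 J/s.
Handling time per unit search time: 0.045×3.2 + 0.16×11 + 0.28×26 = 9.184.
Rate = 4.744/(1 + 9.184) = 0.4658 J/s.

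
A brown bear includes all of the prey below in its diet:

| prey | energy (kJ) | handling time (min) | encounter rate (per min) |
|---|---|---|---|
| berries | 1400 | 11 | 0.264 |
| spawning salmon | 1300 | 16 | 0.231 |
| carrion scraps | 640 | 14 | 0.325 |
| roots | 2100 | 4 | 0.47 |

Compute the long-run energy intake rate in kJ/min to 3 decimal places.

R = (0.264×1400 + 0.231×1300 + 0.325×640 + 0.47×2100) / (1 + 0.264×11 + 0.231×16 + 0.325×14 + 0.47×4) = 1865/14.03 = 132.9 kJ/min.

132.922 kJ/min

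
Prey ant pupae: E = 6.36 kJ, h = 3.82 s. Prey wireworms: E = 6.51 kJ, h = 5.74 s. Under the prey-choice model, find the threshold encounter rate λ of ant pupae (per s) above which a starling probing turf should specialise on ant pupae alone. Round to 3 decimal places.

Drop wireworms once their profitability E₂/h₂ falls below the rate achievable on ant pupae alone: E₂/h₂ = λE₁/(1 + λh₁).
Solve for λ: λE₁h₂ = E₂(1 + λh₁) → λ(E₁h₂ − E₂h₁) = E₂ → λ = E₂/(E₁h₂ − E₂h₁).
λ = 6.51/(6.36×5.74 − 6.51×3.82) = 6.51/11.64 = 0.5594 per s.

0.559 per s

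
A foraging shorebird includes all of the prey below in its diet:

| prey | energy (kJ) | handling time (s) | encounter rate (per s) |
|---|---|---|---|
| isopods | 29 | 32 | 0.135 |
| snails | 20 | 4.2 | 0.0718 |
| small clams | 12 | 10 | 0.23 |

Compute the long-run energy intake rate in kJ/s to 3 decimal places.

1.024 kJ/s

R = Σλ_iE_i / (1 + Σλ_ih_i)
Numerator: 0.135×29 + 0.0718×20 + 0.23×12 = 8.111
Denominator: 1 + 0.135×32 + 0.0718×4.2 + 0.23×10 = 7.922
R = 8.111/7.922 = 1.024 kJ/s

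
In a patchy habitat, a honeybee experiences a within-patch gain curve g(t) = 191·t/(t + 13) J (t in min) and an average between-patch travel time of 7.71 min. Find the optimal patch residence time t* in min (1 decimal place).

10.0 min

By the marginal value theorem, leave when the instantaneous gain rate g'(t) equals the habitat-wide average g(t)/(T + t).
g'(t) = 191·13/(t + 13)². Setting 191·13/(t+13)² = 191t/[(t+13)(7.71+t)] gives 13(7.71+t) = t(t+13), so t² = 13×7.71 = 100.2.
t* = √100.2 = 10.01 min.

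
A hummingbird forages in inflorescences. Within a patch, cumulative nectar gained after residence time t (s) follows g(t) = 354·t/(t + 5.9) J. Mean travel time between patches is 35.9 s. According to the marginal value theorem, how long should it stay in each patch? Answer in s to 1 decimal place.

By the marginal value theorem, leave when the instantaneous gain rate g'(t) equals the habitat-wide average g(t)/(T + t).
g'(t) = 354·5.9/(t + 5.9)². Setting 354·5.9/(t+5.9)² = 354t/[(t+5.9)(35.9+t)] gives 5.9(35.9+t) = t(t+5.9), so t² = 5.9×35.9 = 211.8.
t* = √211.8 = 14.55 s.

14.6 s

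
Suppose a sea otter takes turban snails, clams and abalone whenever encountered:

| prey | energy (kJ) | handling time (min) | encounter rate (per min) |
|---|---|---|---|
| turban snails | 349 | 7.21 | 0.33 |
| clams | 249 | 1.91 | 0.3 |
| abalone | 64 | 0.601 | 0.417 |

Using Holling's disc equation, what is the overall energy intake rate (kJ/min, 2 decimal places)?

51.53 kJ/min

R = Σλ_iE_i / (1 + Σλ_ih_i)
Numerator: 0.33×349 + 0.3×249 + 0.417×64 = 216.6
Denominator: 1 + 0.33×7.21 + 0.3×1.91 + 0.417×0.601 = 4.203
R = 216.6/4.203 = 51.53 kJ/min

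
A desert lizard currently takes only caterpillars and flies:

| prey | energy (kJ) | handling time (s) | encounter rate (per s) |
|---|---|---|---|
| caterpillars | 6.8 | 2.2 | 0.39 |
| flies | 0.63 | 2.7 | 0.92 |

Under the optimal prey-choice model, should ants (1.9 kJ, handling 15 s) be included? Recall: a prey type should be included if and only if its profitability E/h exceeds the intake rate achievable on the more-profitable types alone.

No

Current rate: (0.39×6.8 + 0.92×0.63)/(1 + 0.39×2.2 + 0.92×2.7) = 0.7443 kJ/s.
Profitability of ants: 1.9/15 = 0.1267 kJ/s.
0.1267 < 0.7443, so adding ants would lower the average — exclude it.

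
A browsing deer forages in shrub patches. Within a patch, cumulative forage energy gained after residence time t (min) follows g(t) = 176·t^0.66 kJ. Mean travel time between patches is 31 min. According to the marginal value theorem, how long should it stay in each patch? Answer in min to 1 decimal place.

Maximise g(t)/(T+t): set derivative to zero → g'(t)(T+t) = g(t).
g'(t) = 0.66·176·t^-0.34. Setting 0.66·176·t^-0.34 = 176·t^0.66/(31+t) gives 0.66(31+t) = t, so 0.34·t = 0.66×31.
t* = 0.66×31/0.34 = 60.18 min.

60.2 min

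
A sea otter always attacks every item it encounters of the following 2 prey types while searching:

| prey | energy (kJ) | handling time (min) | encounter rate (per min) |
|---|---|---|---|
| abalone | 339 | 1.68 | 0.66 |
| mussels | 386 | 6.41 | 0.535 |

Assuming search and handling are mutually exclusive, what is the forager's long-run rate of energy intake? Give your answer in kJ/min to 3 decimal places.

77.688 kJ/min

R = (0.66×339 + 0.535×386) / (1 + 0.66×1.68 + 0.535×6.41) = 430.2/5.538 = 77.69 kJ/min.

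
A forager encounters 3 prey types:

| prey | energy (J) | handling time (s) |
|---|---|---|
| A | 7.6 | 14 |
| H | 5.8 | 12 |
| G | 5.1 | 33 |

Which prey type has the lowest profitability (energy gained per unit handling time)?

In descending order of E/h:
A: 7.6/14 = 0.543 J/s
H: 5.8/12 = 0.483 J/s
G: 5.1/33 = 0.155 J/s

G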